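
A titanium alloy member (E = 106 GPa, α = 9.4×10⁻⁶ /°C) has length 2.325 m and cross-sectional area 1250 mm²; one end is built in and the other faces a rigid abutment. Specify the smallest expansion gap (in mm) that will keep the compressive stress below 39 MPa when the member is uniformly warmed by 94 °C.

With no wall the member would lengthen by αΔT L = 9.4×10⁻⁶ × 94 × 2325 = 2.054 mm.
At the allowable stress the elastic shortening the wall may impose is σL/E = 39 × 2325 / (106×10³) = 0.8554 mm.
So the gap has to take up the difference, g_min = δ_free − σL/E = 2.054 − 0.8554 = 1.199 mm.

g ≈ 1.2 mm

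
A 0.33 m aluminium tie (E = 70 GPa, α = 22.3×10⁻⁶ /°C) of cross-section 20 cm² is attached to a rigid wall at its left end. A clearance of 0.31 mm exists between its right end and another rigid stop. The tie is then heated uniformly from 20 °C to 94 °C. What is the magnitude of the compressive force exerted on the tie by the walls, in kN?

If the wall were absent the tie would grow by αΔT L = 22.3×10⁻⁶ × 74 × 330 = 0.5446 mm.
This exceeds the 0.31 mm gap, so the wall pushes back. The portion of expansion that must be recovered elastically is δ_free − gap = 0.5446 − 0.31 = 0.2346 mm.
That suppressed elongation corresponds to σ = E·Δ/L = 70×10³ × 0.2346/330 = 49.76 MPa.
P = σA = 49.76 × 2000 = 99.51 kN.

P ≈ 99.5 kN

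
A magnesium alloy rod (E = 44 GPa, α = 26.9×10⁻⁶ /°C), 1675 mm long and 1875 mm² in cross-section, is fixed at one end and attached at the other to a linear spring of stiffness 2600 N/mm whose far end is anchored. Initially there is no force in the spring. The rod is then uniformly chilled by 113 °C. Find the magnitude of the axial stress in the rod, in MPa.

σ ≈ 6.71 MPa (tensile)

The unrestrained thermal change is αΔT L = 26.9×10⁻⁶ × 113 × 1675 = 5.091 mm.
With a force P in the spring, the elastic change of the rod is PL/(AE) and that of the spring is P/k; compatibility requires their sum to equal δ_free.
P [ L/(AE) + 1/k ] = δ_free → P [ 1675/(1875×44×10³) + 1/(2600) ] = 5.091.
P = 5.091 / 0.0004049 = 12570 N.
σ = P/A = 12570/1875 = 6.706 MPa.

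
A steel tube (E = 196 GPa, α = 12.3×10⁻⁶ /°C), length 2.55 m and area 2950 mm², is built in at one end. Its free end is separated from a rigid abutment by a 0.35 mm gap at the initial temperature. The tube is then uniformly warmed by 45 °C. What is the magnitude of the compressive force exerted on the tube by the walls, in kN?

Free thermal elongation = αΔT L = 12.3×10⁻⁶ × 45 × 2550 = 1.411 mm.
After closing the 0.35 mm clearance, 1.411 − 0.35 = 1.061 mm of expansion remains to be suppressed by the wall.
Compatibility: PL/(AE) = 1.061 mm, so σ = P/A = E × (1.061/2550) = 81.58 MPa.
Force on the wall = σA = 81.58 × 2950 mm² = 240.7 kN.

P ≈ 241 kN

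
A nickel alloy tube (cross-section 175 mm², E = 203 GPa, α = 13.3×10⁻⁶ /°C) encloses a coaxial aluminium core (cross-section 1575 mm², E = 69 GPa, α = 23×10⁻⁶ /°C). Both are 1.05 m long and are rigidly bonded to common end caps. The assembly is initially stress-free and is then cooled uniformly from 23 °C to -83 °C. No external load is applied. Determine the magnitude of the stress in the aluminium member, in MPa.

The aluminium has the larger α, so on cooling it would change length more than the nickel alloy if both were free. The rigid plates force a common final length, so the aluminium is put into tension and the nickel alloy into compression, with equal and opposite forces P (no external load).
Setting the final lengths equal and cancelling L: (α₁ − α₂)ΔT = P/(A₁E₁) + P/(A₂E₂).
|α₁ − α₂|·ΔT = 9.7×10⁻⁶ × 106 = 0.001028.
1/(A₁E₁) + 1/(A₂E₂) = 1/(175×203×10³) + 1/(1575×69×10³) = 3.735×10⁻⁸ N⁻¹.
P = 0.001028 / 3.735×10⁻⁸ = 27530 N = 27.53 kN.
σ_{aluminium} = P/A₂ = 27530/1575 = 17.48 MPa, tensile.

σ ≈ 17.5 MPa (tensile)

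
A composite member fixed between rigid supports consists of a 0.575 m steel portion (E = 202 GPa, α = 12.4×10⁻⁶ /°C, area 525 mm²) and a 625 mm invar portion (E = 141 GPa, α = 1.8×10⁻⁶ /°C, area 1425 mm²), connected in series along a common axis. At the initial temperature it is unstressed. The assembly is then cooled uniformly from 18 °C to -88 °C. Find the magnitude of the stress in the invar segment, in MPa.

σ ≈ 72 MPa (tensile)

Free thermal contraction of the whole bar: Σ αᵢΔT Lᵢ = 12.4×10⁻⁶×106×575 + 1.8×10⁻⁶×106×625 = 0.875 mm.
Since the ends are fixed, an axial force P builds up, equal in every segment, with P · Σ Lᵢ/(AᵢEᵢ) = δ_free.
The series flexibility is Σ Lᵢ/(AᵢEᵢ) = 575/(525×202×10³) + 625/(1425×141×10³) = 8.533×10⁻⁶ mm/N.
P = 0.875 / 8.533×10⁻⁶ = 102600 N = 102.6 kN, tensile.
σ_{invar} = P / A = 102600 / 1425 = 71.97 MPa.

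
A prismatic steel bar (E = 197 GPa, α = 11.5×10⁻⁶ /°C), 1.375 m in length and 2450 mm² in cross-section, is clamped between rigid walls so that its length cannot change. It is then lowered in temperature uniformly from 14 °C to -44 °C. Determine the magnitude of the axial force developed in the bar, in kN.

The ends cannot move, so σ = EαΔT = 197×10³ × 11.5×10⁻⁶ × 58 = 131.4 MPa.
Then P = σA = 131.4 × 2450 mm² = 321.9 kN, tensile.

P ≈ 322 kN (tensile)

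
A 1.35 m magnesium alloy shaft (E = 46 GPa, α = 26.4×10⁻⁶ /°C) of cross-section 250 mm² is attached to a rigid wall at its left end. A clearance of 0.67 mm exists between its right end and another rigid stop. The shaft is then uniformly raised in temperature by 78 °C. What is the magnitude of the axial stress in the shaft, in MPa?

Free thermal elongation = αΔT L = 26.4×10⁻⁶ × 78 × 1350 = 2.78 mm.
This exceeds the 0.67 mm gap, so the wall pushes back. The portion of expansion that must be recovered elastically is δ_free − gap = 2.78 − 0.67 = 2.11 mm.
Compatibility: PL/(AE) = 2.11 mm, so σ = P/A = E × (2.11/1350) = 71.89 MPa.

σ ≈ 71.9 MPa (compressive)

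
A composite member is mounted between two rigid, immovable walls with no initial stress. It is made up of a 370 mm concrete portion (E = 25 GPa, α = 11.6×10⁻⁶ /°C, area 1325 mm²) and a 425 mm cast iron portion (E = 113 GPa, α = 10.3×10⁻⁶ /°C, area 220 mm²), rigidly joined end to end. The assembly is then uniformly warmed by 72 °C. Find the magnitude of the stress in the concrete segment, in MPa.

Free thermal expansion of the whole bar: Σ αᵢΔT Lᵢ = 11.6×10⁻⁶×72×370 + 10.3×10⁻⁶×72×425 = 0.6242 mm.
The walls prevent any net length change, so an axial force P (same in every segment) develops. Compatibility: P · Σ Lᵢ/(AᵢEᵢ) = δ_free.
Σ Lᵢ/(AᵢEᵢ) = 370/(1325×25×10³) + 425/(220×113×10³) = 2.827×10⁻⁵ mm/N.
So P = 0.6242 / 2.827×10⁻⁵ = 22.08 kN, compressive.
σ_{concrete} = P / A = 22080 / 1325 = 16.67 MPa.

σ ≈ 16.7 MPa (compressive)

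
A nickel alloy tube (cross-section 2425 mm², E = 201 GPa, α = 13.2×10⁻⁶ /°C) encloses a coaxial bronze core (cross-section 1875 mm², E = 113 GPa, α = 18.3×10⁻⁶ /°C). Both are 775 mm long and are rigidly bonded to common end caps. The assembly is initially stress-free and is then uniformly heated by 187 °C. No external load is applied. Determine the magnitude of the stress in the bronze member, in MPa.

The bronze has the larger α, so on heating it would change length more than the nickel alloy if both were free. The rigid plates force a common final length, so the bronze is put into compression and the nickel alloy into tension, with equal and opposite forces P (no external load).
Compatibility of the two members (thermal + elastic change equal): (α₁ − α₂)ΔT = P·[1/(A₁E₁) + 1/(A₂E₂)].
|α₁ − α₂|·ΔT = 5.1×10⁻⁶ × 187 = 0.0009537.
1/(A₁E₁) + 1/(A₂E₂) = 1/(2425×201×10³) + 1/(1875×113×10³) = 6.771×10⁻⁹ N⁻¹.
So P = 0.0009537 / 6.771×10⁻⁹ = 140.8 kN.
σ_{bronze} = P/A₂ = 140800/1875 = 75.12 MPa, compressive.

σ ≈ 75.1 MPa (compressive)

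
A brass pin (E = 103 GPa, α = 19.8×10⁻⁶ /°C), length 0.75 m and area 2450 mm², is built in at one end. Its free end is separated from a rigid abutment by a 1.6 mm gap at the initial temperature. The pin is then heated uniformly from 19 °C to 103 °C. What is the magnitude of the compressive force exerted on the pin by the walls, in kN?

P ≈ 0 kN

Unrestrained expansion: δ_free = αΔT L = 19.8×10⁻⁶ × 84 × 750 = 1.247 mm.
This is smaller than the 1.6 mm clearance, so the pin expands freely without reaching the stop — the stress is zero.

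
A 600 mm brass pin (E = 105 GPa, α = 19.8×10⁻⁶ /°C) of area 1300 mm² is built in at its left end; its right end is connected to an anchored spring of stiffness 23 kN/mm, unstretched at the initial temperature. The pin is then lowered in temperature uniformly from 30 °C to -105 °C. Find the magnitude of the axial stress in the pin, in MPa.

If the spring were absent the pin would shorten by αΔT L = 19.8×10⁻⁶ × 135 × 600 = 1.604 mm.
With a force P in the spring, the elastic change of the pin is PL/(AE) and that of the spring is P/k; compatibility requires their sum to equal δ_free.
So P = δ_free / [L/(AE) + 1/k] = 1.604 / [ 600/(1300×105×10³) + 1/(23×10³) ].
P = 1.604 / 4.787×10⁻⁵ = 33500 N.
σ = P/A = 33500/1300 = 25.77 MPa.

σ ≈ 25.8 MPa (tensile)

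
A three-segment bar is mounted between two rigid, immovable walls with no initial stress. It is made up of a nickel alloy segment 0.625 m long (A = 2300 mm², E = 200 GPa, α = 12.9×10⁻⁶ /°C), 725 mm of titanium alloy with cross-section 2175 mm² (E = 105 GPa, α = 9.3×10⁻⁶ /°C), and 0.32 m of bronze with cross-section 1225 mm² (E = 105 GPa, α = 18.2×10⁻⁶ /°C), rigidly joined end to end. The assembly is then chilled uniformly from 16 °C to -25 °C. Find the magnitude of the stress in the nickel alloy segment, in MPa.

σ ≈ 52.4 MPa (tensile)

Free thermal contraction of the whole bar: Σ αᵢΔT Lᵢ = 12.9×10⁻⁶×41×625 + 9.3×10⁻⁶×41×725 + 18.2×10⁻⁶×41×320 = 0.8458 mm.
The walls prevent any net length change, so an axial force P (same in every segment) develops. Compatibility: P · Σ Lᵢ/(AᵢEᵢ) = δ_free.
Σ Lᵢ/(AᵢEᵢ) = 625/(2300×200×10³) + 725/(2175×105×10³) + 320/(1225×105×10³) = 7.021×10⁻⁶ mm/N.
Hence P = δ_free / Σ(L/AE) = 0.8458/7.021×10⁻⁶ = 120.5 kN (tensile).
σ_{nickel alloy} = P / A = 120500 / 2300 = 52.38 MPa.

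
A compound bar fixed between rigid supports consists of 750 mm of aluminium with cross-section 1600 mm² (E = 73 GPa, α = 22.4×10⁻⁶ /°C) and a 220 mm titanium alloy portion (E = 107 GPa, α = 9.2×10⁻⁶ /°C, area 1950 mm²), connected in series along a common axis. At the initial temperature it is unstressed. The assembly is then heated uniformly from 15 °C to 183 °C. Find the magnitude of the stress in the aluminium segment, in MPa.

σ ≈ 264 MPa (compressive)

If the supports were absent, the total length change would be Σ αᵢΔT Lᵢ = 22.4×10⁻⁶×168×750 + 9.2×10⁻⁶×168×220 = 3.162 mm.
Since the ends are fixed, an axial force P builds up, equal in every segment, with P · Σ Lᵢ/(AᵢEᵢ) = δ_free.
Σ Lᵢ/(AᵢEᵢ) = 750/(1600×73×10³) + 220/(1950×107×10³) = 7.476×10⁻⁶ mm/N.
Hence P = δ_free / Σ(L/AE) = 3.162/7.476×10⁻⁶ = 423 kN (compressive).
σ_{aluminium} = P / A = 423000 / 1600 = 264.4 MPa.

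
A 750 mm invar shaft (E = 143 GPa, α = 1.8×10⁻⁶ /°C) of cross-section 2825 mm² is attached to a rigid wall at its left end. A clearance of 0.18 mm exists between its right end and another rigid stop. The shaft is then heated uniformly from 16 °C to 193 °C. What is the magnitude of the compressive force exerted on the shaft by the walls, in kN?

P ≈ 31.8 kN

Unrestrained expansion: δ_free = αΔT L = 1.8×10⁻⁶ × 177 × 750 = 0.2389 mm.
This exceeds the 0.18 mm gap, so the wall pushes back. The portion of expansion that must be recovered elastically is δ_free − gap = 0.2389 − 0.18 = 0.05895 mm.
That suppressed elongation corresponds to σ = E·Δ/L = 143×10³ × 0.05895/750 = 11.24 MPa.
Force on the wall = σA = 11.24 × 2825 mm² = 31.75 kN.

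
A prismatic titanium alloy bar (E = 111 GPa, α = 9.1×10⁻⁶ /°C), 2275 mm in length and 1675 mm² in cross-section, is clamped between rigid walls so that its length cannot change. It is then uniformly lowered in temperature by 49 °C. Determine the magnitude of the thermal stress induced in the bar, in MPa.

The supports are rigid, so the total axial strain is zero. The restrained thermal strain is ε = αΔT = 9.1×10⁻⁶ × 49 = 445.9×10⁻⁶.
σ = EαΔT = 111×10³ × 9.1×10⁻⁶ × 49 = 49.49 MPa (tensile; the bar is trying to contract).

σ ≈ 49.5 MPa (tensile)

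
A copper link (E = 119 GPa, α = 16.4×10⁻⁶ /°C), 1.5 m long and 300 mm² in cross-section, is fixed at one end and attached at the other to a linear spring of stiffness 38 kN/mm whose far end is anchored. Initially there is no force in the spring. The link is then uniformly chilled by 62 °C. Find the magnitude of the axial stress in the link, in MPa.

Free thermal contraction: δ_free = αΔT L = 16.4×10⁻⁶ × 62 × 1500 = 1.525 mm.
Let P be the tensile force in the spring. The link extends elastically by PL/(AE) and the spring stretches by P/k; together these equal δ_free.
P [ L/(AE) + 1/k ] = δ_free → P [ 1500/(300×119×10³) + 1/(38×10³) ] = 1.525.
P = 1.525 / 6.833×10⁻⁵ = 22320 N.
σ = P/A = 22320/300 = 74.4 MPa.

σ ≈ 74.4 MPa (tensile)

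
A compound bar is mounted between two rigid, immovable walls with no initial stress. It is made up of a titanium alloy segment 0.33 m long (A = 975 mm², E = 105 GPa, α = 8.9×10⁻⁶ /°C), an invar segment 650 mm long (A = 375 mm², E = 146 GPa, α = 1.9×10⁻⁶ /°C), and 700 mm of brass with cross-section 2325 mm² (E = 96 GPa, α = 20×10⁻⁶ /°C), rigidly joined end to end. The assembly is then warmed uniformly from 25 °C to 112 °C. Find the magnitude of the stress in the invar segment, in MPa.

Free thermal expansion of the whole bar: Σ αᵢΔT Lᵢ = 8.9×10⁻⁶×87×330 + 1.9×10⁻⁶×87×650 + 20×10⁻⁶×87×700 = 1.581 mm.
The rigid supports impose zero overall length change; the single axial force P common to all segments must satisfy P Σ Lᵢ/(AᵢEᵢ) = δ_free.
The series flexibility is Σ Lᵢ/(AᵢEᵢ) = 330/(975×105×10³) + 650/(375×146×10³) + 700/(2325×96×10³) = 1.823×10⁻⁵ mm/N.
P = 1.581 / 1.823×10⁻⁵ = 86710 N = 86.71 kN, compressive.
σ_{invar} = P / A = 86710 / 375 = 231.2 MPa.

σ ≈ 231 MPa (compressive)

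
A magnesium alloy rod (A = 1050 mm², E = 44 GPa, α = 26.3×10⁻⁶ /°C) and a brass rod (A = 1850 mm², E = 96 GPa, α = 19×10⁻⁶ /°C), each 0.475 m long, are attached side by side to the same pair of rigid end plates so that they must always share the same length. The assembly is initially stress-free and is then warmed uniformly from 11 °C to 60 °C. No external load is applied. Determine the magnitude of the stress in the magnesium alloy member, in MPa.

The magnesium alloy has the larger α, so on heating it would change length more than the brass if both were free. The rigid plates force a common final length, so the magnesium alloy is put into compression and the brass into tension, with equal and opposite forces P (no external load).
Compatibility of the two members (thermal + elastic change equal): (α₁ − α₂)ΔT = P·[1/(A₁E₁) + 1/(A₂E₂)].
|α₁ − α₂|·ΔT = 7.3×10⁻⁶ × 49 = 0.0003577.
1/(A₁E₁) + 1/(A₂E₂) = 1/(1050×44×10³) + 1/(1850×96×10³) = 2.728×10⁻⁸ N⁻¹.
So P = 0.0003577 / 2.728×10⁻⁸ = 13.11 kN.
σ_{magnesium alloy} = P/A₁ = 13110/1050 = 12.49 MPa, compressive.

σ ≈ 12.5 MPa (compressive)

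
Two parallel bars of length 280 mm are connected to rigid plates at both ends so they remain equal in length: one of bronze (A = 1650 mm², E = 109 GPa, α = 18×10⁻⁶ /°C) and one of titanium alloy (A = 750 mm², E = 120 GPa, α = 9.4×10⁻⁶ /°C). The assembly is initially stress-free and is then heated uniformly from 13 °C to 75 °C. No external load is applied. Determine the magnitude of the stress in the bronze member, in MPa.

Equilibrium of a rigid end plate with no external load gives equal and opposite internal forces ±P in the two members. Since α_{bronze} > α_{titanium alloy}, heating drives the bronze into compression and the titanium alloy into tension.
Setting the final lengths equal and cancelling L: (α₁ − α₂)ΔT = P/(A₁E₁) + P/(A₂E₂).
|α₁ − α₂|·ΔT = 8.6×10⁻⁶ × 62 = 0.0005332.
1/(A₁E₁) + 1/(A₂E₂) = 1/(1650×109×10³) + 1/(750×120×10³) = 1.667×10⁻⁸ N⁻¹.
So P = 0.0005332 / 1.667×10⁻⁸ = 31.98 kN.
σ_{bronze} = P/A₁ = 31980/1650 = 19.38 MPa, compressive.

σ ≈ 19.4 MPa (compressive)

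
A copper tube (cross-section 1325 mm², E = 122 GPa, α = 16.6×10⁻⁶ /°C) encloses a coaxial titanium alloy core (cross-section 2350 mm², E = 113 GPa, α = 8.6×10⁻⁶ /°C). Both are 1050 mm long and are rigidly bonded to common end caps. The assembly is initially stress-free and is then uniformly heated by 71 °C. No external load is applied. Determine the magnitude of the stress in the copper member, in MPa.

Both members must finish at the same length. With the larger α, the copper tends to over-expand; the plates restrain it, putting the copper in compression and the titanium alloy in tension. With no external load the two internal forces are equal and opposite, magnitude P.
Compatibility of the two members (thermal + elastic change equal): (α₁ − α₂)ΔT = P·[1/(A₁E₁) + 1/(A₂E₂)].
|α₁ − α₂|·ΔT = 8×10⁻⁶ × 71 = 0.000568.
1/(A₁E₁) + 1/(A₂E₂) = 1/(1325×122×10³) + 1/(2350×113×10³) = 9.952×10⁻⁹ N⁻¹.
P = 0.000568 / 9.952×10⁻⁹ = 57070 N = 57.07 kN.
σ_{copper} = P/A₁ = 57070/1325 = 43.07 MPa, compressive.

σ ≈ 43.1 MPa (compressive)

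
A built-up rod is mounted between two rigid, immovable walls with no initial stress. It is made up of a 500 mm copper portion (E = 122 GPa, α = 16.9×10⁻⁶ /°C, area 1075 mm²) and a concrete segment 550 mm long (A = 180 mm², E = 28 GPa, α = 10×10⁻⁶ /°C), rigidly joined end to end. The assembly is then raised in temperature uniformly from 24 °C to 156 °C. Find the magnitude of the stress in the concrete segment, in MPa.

Free thermal expansion of the whole bar: Σ αᵢΔT Lᵢ = 16.9×10⁻⁶×132×500 + 10×10⁻⁶×132×550 = 1.841 mm.
Since the ends are fixed, an axial force P builds up, equal in every segment, with P · Σ Lᵢ/(AᵢEᵢ) = δ_free.
The series flexibility is Σ Lᵢ/(AᵢEᵢ) = 500/(1075×122×10³) + 550/(180×28×10³) = 0.0001129 mm/N.
So P = 1.841 / 0.0001129 = 16.3 kN, compressive.
σ_{concrete} = P / A = 16300 / 180 = 90.58 MPa.

σ ≈ 90.6 MPa (compressive)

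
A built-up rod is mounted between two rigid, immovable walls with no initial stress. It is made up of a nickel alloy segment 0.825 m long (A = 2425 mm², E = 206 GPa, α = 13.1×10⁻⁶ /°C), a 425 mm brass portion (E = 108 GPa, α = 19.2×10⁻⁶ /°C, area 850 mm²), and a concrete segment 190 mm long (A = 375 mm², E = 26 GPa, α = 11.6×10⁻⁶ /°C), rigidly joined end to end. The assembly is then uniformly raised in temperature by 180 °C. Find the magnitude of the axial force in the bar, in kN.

With the walls removed the bar would change length by δ_free = Σ αᵢΔT Lᵢ = 13.1×10⁻⁶×180×825 + 19.2×10⁻⁶×180×425 + 11.6×10⁻⁶×180×190 = 3.811 mm.
The walls prevent any net length change, so an axial force P (same in every segment) develops. Compatibility: P · Σ Lᵢ/(AᵢEᵢ) = δ_free.
The series flexibility is Σ Lᵢ/(AᵢEᵢ) = 825/(2425×206×10³) + 425/(850×108×10³) + 190/(375×26×10³) = 2.577×10⁻⁵ mm/N.
P = 3.811 / 2.577×10⁻⁵ = 147900 N = 147.9 kN, compressive.

P ≈ 148 kN (compressive)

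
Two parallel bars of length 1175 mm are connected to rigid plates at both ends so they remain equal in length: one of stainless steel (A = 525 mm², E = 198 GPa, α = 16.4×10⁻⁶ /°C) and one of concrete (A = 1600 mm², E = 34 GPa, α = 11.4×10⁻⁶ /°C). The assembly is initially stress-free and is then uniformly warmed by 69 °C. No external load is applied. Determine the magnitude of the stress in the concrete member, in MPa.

The stainless steel has the larger α, so on heating it would change length more than the concrete if both were free. The rigid plates force a common final length, so the stainless steel is put into compression and the concrete into tension, with equal and opposite forces P (no external load).
Equating the net (thermal + elastic) strains gives |α₁ − α₂|·ΔT = P·[1/(A₁E₁) + 1/(A₂E₂)].
|α₁ − α₂|·ΔT = 5×10⁻⁶ × 69 = 0.000345.
1/(A₁E₁) + 1/(A₂E₂) = 1/(525×198×10³) + 1/(1600×34×10³) = 2.8×10⁻⁸ N⁻¹.
So P = 0.000345 / 2.8×10⁻⁸ = 12.32 kN.
σ_{concrete} = P/A₂ = 12320/1600 = 7.7 MPa, tensile.

σ ≈ 7.7 MPa (tensile)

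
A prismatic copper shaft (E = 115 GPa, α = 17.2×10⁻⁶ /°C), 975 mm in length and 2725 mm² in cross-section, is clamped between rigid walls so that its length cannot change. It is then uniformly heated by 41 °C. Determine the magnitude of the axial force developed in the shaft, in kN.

P ≈ 221 kN (compressive)

Full restraint means ε = 0, so the stress is σ = EαΔT = 115×10³ × 17.2×10⁻⁶ × 41 = 81.1 MPa.
Then P = σA = 81.1 × 2725 mm² = 221 kN, compressive.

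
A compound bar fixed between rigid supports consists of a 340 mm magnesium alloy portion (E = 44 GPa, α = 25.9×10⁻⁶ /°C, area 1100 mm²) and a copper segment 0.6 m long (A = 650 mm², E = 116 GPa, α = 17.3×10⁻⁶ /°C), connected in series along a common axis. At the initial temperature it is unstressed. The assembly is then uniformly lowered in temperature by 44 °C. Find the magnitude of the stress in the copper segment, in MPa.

If the supports were absent, the total length change would be Σ αᵢΔT Lᵢ = 25.9×10⁻⁶×44×340 + 17.3×10⁻⁶×44×600 = 0.8442 mm.
Since the ends are fixed, an axial force P builds up, equal in every segment, with P · Σ Lᵢ/(AᵢEᵢ) = δ_free.
Σ Lᵢ/(AᵢEᵢ) = 340/(1100×44×10³) + 600/(650×116×10³) = 1.498×10⁻⁵ mm/N.
P = 0.8442 / 1.498×10⁻⁵ = 56350 N = 56.35 kN, tensile.
σ_{copper} = P / A = 56350 / 650 = 86.68 MPa.

σ ≈ 86.7 MPa (tensile)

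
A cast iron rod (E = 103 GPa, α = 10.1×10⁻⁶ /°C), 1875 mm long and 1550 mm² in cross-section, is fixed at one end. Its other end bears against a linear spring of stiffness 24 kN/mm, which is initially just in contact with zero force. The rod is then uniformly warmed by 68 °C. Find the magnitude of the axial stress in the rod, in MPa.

σ ≈ 15.6 MPa (compressive)

If the spring were absent the rod would lengthen by αΔT L = 10.1×10⁻⁶ × 68 × 1875 = 1.288 mm.
Let P be the compressive force at the spring. The rod shortens elastically by PL/(AE) and the spring compresses by P/k; together these equal δ_free.
So P = δ_free / [L/(AE) + 1/k] = 1.288 / [ 1875/(1550×103×10³) + 1/(24×10³) ].
P = 1.288 / 5.341×10⁻⁵ = 24110 N.
σ = P/A = 24110/1550 = 15.55 MPa.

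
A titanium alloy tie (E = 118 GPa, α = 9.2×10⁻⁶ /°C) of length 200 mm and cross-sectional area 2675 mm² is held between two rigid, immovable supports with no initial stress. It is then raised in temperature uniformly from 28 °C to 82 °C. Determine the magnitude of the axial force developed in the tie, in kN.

Full restraint means ε = 0, so the stress is σ = EαΔT = 118×10³ × 9.2×10⁻⁶ × 54 = 58.62 MPa.
P = AEαΔT = 2675 × 118×10³ × 9.2×10⁻⁶ × 54 = 156.8 kN (compressive).

P ≈ 157 kN (compressive)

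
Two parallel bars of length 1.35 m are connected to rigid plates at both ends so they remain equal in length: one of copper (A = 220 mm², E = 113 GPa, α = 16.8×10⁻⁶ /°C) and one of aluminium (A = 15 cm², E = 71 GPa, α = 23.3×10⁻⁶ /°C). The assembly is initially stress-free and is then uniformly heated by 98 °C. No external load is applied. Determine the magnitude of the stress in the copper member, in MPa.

Equilibrium of a rigid end plate with no external load gives equal and opposite internal forces ±P in the two members. Since α_{aluminium} > α_{copper}, heating drives the aluminium into compression and the copper into tension.
Compatibility of the two members (thermal + elastic change equal): (α₁ − α₂)ΔT = P·[1/(A₁E₁) + 1/(A₂E₂)].
|α₁ − α₂|·ΔT = 6.5×10⁻⁶ × 98 = 0.000637.
1/(A₁E₁) + 1/(A₂E₂) = 1/(220×113×10³) + 1/(1500×71×10³) = 4.961×10⁻⁸ N⁻¹.
P = 0.000637 / 4.961×10⁻⁸ = 12840 N = 12.84 kN.
σ_{copper} = P/A₁ = 12840/220 = 58.36 MPa, tensile.

σ ≈ 58.4 MPa (tensile)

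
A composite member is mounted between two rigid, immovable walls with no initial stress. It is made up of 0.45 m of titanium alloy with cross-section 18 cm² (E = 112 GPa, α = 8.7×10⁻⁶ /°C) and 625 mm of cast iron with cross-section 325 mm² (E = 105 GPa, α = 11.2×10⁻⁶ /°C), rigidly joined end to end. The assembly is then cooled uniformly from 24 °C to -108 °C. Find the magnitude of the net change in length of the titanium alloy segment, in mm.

|ΔL| ≈ 0.36 mm

If the supports were absent, the total length change would be Σ αᵢΔT Lᵢ = 8.7×10⁻⁶×132×450 + 11.2×10⁻⁶×132×625 = 1.441 mm.
Since the ends are fixed, an axial force P builds up, equal in every segment, with P · Σ Lᵢ/(AᵢEᵢ) = δ_free.
The series flexibility is Σ Lᵢ/(AᵢEᵢ) = 450/(1800×112×10³) + 625/(325×105×10³) = 2.055×10⁻⁵ mm/N.
Hence P = δ_free / Σ(L/AE) = 1.441/2.055×10⁻⁵ = 70.12 kN (tensile).
For the titanium alloy segment, free thermal change = 8.7×10⁻⁶×132×450 = 0.5168 mm and elastic change from P = 70120×450/(1800×112×10³) = 0.1565 mm; these oppose, so the net change is 0.36 mm (segment shortens).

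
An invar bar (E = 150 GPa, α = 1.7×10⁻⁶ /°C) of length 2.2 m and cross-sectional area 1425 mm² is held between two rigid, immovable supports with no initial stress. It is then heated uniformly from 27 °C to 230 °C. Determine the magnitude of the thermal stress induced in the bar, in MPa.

The supports are rigid, so the total axial strain is zero. The restrained thermal strain is ε = αΔT = 1.7×10⁻⁶ × 203 = 345.1×10⁻⁶.
The stress required to suppress this strain is σ = Eε = 150×10³ × 345.1×10⁻⁶ = 51.77 MPa, compressive since the bar is trying to expand.

σ ≈ 51.8 MPa (compressive)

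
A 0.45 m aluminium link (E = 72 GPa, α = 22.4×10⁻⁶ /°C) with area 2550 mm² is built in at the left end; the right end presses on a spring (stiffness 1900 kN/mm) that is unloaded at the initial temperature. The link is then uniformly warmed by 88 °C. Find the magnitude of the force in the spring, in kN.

Free thermal expansion: δ_free = αΔT L = 22.4×10⁻⁶ × 88 × 450 = 0.887 mm.
Let P be the compressive force at the spring. The link shortens elastically by PL/(AE) and the spring compresses by P/k; together these equal δ_free.
So P = δ_free / [L/(AE) + 1/k] = 0.887 / [ 450/(2550×72×10³) + 1/(1900×10³) ].
P = 0.887 / 2.977×10⁻⁶ = 297900 N.

P ≈ 298 kN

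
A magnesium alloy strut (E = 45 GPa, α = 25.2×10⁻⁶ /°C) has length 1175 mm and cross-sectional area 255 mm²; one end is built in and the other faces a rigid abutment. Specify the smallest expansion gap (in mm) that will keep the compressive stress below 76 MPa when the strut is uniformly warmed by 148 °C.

With no wall the strut would lengthen by αΔT L = 25.2×10⁻⁶ × 148 × 1175 = 4.382 mm.
At the allowable stress the elastic shortening the wall may impose is σL/E = 76 × 1175 / (45×10³) = 1.984 mm.
So the gap has to take up the difference, g_min = δ_free − σL/E = 4.382 − 1.984 = 2.398 mm.

g ≈ 2.4 mm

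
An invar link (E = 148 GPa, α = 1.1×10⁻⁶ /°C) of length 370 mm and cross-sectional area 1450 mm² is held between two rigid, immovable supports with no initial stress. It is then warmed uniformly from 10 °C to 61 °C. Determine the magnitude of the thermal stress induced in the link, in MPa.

σ ≈ 8.3 MPa (compressive)

The supports are rigid, so the total axial strain is zero. The restrained thermal strain is ε = αΔT = 1.1×10⁻⁶ × 51 = 56.1×10⁻⁶.
Hence σ = E·αΔT = 148×10³ × 56.1×10⁻⁶ = 8.303 MPa, compressive.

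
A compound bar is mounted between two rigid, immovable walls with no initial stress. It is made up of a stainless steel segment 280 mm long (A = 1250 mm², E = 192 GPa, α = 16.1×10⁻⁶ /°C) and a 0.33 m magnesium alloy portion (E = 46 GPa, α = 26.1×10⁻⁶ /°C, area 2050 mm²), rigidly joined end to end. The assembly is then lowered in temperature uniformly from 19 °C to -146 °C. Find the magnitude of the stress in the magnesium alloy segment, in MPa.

σ ≈ 226 MPa (tensile)

If the supports were absent, the total length change would be Σ αᵢΔT Lᵢ = 16.1×10⁻⁶×165×280 + 26.1×10⁻⁶×165×330 = 2.165 mm.
Since the ends are fixed, an axial force P builds up, equal in every segment, with P · Σ Lᵢ/(AᵢEᵢ) = δ_free.
Σ Lᵢ/(AᵢEᵢ) = 280/(1250×192×10³) + 330/(2050×46×10³) = 4.666×10⁻⁶ mm/N.
Hence P = δ_free / Σ(L/AE) = 2.165/4.666×10⁻⁶ = 464 kN (tensile).
σ_{magnesium alloy} = P / A = 464000 / 2050 = 226.3 MPa.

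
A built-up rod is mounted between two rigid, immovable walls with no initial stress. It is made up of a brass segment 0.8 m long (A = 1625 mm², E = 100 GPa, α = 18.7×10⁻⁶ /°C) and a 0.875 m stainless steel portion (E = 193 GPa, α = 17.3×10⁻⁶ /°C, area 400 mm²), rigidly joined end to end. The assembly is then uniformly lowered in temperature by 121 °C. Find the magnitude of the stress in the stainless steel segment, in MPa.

If the supports were absent, the total length change would be Σ αᵢΔT Lᵢ = 18.7×10⁻⁶×121×800 + 17.3×10⁻⁶×121×875 = 3.642 mm.
The walls prevent any net length change, so an axial force P (same in every segment) develops. Compatibility: P · Σ Lᵢ/(AᵢEᵢ) = δ_free.
Σ Lᵢ/(AᵢEᵢ) = 800/(1625×100×10³) + 875/(400×193×10³) = 1.626×10⁻⁵ mm/N.
So P = 3.642 / 1.626×10⁻⁵ = 224 kN, tensile.
σ_{stainless steel} = P / A = 224000 / 400 = 560 MPa.

σ ≈ 560 MPa (tensile)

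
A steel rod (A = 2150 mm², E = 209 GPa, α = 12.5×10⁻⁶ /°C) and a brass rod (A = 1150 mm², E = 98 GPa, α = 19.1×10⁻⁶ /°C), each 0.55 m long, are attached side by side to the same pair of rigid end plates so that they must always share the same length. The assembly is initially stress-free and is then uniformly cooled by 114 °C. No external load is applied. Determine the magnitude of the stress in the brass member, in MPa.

Both members must finish at the same length. With the larger α, the brass tends to over-contract; the plates restrain it, putting the brass in tension and the steel in compression. With no external load the two internal forces are equal and opposite, magnitude P.
Compatibility of the two members (thermal + elastic change equal): (α₁ − α₂)ΔT = P·[1/(A₁E₁) + 1/(A₂E₂)].
|α₁ − α₂|·ΔT = 6.6×10⁻⁶ × 114 = 0.0007524.
1/(A₁E₁) + 1/(A₂E₂) = 1/(2150×209×10³) + 1/(1150×98×10³) = 1.11×10⁻⁸ N⁻¹.
P = 0.0007524 / 1.11×10⁻⁸ = 67790 N = 67.79 kN.
σ_{brass} = P/A₂ = 67790/1150 = 58.95 MPa, tensile.

σ ≈ 59 MPa (tensile)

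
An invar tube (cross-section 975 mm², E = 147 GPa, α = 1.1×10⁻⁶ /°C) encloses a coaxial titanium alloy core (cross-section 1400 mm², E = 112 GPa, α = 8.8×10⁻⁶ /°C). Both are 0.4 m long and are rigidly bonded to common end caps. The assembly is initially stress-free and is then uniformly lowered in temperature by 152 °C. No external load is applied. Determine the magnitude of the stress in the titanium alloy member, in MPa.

Both members must finish at the same length. With the larger α, the titanium alloy tends to over-contract; the plates restrain it, putting the titanium alloy in tension and the invar in compression. With no external load the two internal forces are equal and opposite, magnitude P.
Compatibility of the two members (thermal + elastic change equal): (α₁ − α₂)ΔT = P·[1/(A₁E₁) + 1/(A₂E₂)].
|α₁ − α₂|·ΔT = 7.7×10⁻⁶ × 152 = 0.00117.
1/(A₁E₁) + 1/(A₂E₂) = 1/(975×147×10³) + 1/(1400×112×10³) = 1.335×10⁻⁸ N⁻¹.
So P = 0.00117 / 1.335×10⁻⁸ = 87.64 kN.
σ_{titanium alloy} = P/A₂ = 87640/1400 = 62.6 MPa, tensile.

σ ≈ 62.6 MPa (tensile)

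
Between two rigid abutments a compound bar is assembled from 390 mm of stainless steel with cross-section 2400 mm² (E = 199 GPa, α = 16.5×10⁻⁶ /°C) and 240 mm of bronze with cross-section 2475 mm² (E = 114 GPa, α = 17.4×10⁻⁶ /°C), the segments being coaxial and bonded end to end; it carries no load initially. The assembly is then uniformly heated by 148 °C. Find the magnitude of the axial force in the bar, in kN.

If the supports were absent, the total length change would be Σ αᵢΔT Lᵢ = 16.5×10⁻⁶×148×390 + 17.4×10⁻⁶×148×240 = 1.57 mm.
The walls prevent any net length change, so an axial force P (same in every segment) develops. Compatibility: P · Σ Lᵢ/(AᵢEᵢ) = δ_free.
The series flexibility is Σ Lᵢ/(AᵢEᵢ) = 390/(2400×199×10³) + 240/(2475×114×10³) = 1.667×10⁻⁶ mm/N.
So P = 1.57 / 1.667×10⁻⁶ = 942 kN, compressive.

P ≈ 942 kN (compressive)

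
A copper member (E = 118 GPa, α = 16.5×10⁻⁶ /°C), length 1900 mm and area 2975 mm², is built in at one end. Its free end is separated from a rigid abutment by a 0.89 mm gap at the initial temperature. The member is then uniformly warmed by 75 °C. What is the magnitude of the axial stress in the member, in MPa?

σ ≈ 90.8 MPa (compressive)

Free thermal elongation = αΔT L = 16.5×10⁻⁶ × 75 × 1900 = 2.351 mm.
The gap closes (δ_free > 0.89 mm) and the wall then resists a further 2.351 − 0.89 = 1.461 mm of expansion.
So σ = E(δ_free − g)/L = 118×10³ × 1.461/1900 = 90.75 MPa.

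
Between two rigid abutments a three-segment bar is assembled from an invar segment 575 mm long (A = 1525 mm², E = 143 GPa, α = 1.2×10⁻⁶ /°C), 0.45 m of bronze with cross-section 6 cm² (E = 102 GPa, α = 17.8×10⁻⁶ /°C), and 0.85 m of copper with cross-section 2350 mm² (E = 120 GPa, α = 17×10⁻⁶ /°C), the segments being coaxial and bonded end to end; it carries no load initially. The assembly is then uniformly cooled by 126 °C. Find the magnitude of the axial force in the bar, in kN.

If the supports were absent, the total length change would be Σ αᵢΔT Lᵢ = 1.2×10⁻⁶×126×575 + 17.8×10⁻⁶×126×450 + 17×10⁻⁶×126×850 = 2.917 mm.
The rigid supports impose zero overall length change; the single axial force P common to all segments must satisfy P Σ Lᵢ/(AᵢEᵢ) = δ_free.
The series flexibility is Σ Lᵢ/(AᵢEᵢ) = 575/(1525×143×10³) + 450/(600×102×10³) + 850/(2350×120×10³) = 1.3×10⁻⁵ mm/N.
So P = 2.917 / 1.3×10⁻⁵ = 224.3 kN, tensile.

P ≈ 224 kN (tensile)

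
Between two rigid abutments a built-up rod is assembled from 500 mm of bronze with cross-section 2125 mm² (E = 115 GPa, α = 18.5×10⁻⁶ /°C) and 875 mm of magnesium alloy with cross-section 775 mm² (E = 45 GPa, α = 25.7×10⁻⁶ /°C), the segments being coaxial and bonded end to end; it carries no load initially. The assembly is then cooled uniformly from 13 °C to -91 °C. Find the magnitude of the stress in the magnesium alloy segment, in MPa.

If the supports were absent, the total length change would be Σ αᵢΔT Lᵢ = 18.5×10⁻⁶×104×500 + 25.7×10⁻⁶×104×875 = 3.301 mm.
The rigid supports impose zero overall length change; the single axial force P common to all segments must satisfy P Σ Lᵢ/(AᵢEᵢ) = δ_free.
Σ Lᵢ/(AᵢEᵢ) = 500/(2125×115×10³) + 875/(775×45×10³) = 2.714×10⁻⁵ mm/N.
Hence P = δ_free / Σ(L/AE) = 3.301/2.714×10⁻⁵ = 121.6 kN (tensile).
σ_{magnesium alloy} = P / A = 121600 / 775 = 157 MPa.

σ ≈ 157 MPa (tensile)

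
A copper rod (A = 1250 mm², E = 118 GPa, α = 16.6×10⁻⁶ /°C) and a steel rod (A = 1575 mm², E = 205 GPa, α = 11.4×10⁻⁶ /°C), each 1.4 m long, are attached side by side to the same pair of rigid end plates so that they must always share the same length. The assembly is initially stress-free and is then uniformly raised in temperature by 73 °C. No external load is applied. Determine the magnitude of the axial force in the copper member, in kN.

P ≈ 38.4 kN (compressive in the copper)

The copper has the larger α, so on heating it would change length more than the steel if both were free. The rigid plates force a common final length, so the copper is put into compression and the steel into tension, with equal and opposite forces P (no external load).
Setting the final lengths equal and cancelling L: (α₁ − α₂)ΔT = P/(A₁E₁) + P/(A₂E₂).
|α₁ − α₂|·ΔT = 5.2×10⁻⁶ × 73 = 0.0003796.
1/(A₁E₁) + 1/(A₂E₂) = 1/(1250×118×10³) + 1/(1575×205×10³) = 9.877×10⁻⁹ N⁻¹.
P = 0.0003796 / 9.877×10⁻⁹ = 38430 N = 38.43 kN.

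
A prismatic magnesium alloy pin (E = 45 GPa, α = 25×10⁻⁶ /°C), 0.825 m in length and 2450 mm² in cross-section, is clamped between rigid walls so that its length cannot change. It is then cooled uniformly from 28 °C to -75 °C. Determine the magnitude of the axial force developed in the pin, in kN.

P ≈ 284 kN (tensile)

Full restraint means ε = 0, so the stress is σ = EαΔT = 45×10³ × 25×10⁻⁶ × 103 = 115.9 MPa.
P = AEαΔT = 2450 × 45×10³ × 25×10⁻⁶ × 103 = 283.9 kN (tensile).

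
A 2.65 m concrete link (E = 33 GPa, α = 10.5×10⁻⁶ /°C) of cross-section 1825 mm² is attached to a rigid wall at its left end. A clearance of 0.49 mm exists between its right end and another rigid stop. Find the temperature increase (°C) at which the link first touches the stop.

ΔT ≈ 17.6 °C

Contact occurs when the free expansion equals the gap: αΔT L = 0.49 mm.
ΔT = 0.49 / (10.5×10⁻⁶ × 2650) = 17.61 °C.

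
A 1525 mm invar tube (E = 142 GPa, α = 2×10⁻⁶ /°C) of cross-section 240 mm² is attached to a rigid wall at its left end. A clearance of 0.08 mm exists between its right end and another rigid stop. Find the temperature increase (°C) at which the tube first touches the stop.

ΔT ≈ 26.2 °C

Contact occurs when the free expansion equals the gap: αΔT L = 0.08 mm.
So ΔT = g/(αL) = 0.08/(2×10⁻⁶ × 1525) = 26.23 °C.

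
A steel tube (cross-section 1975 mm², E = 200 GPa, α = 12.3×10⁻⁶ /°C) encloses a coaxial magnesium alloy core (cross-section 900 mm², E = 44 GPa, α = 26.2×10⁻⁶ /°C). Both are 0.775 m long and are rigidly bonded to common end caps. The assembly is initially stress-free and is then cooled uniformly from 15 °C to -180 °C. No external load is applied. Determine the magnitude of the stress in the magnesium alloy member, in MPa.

σ ≈ 108 MPa (tensile)

Equilibrium of a rigid end plate with no external load gives equal and opposite internal forces ±P in the two members. Since α_{magnesium alloy} > α_{steel}, cooling drives the magnesium alloy into tension and the steel into compression.
Equating the net (thermal + elastic) strains gives |α₁ − α₂|·ΔT = P·[1/(A₁E₁) + 1/(A₂E₂)].
|α₁ − α₂|·ΔT = 13.9×10⁻⁶ × 195 = 0.00271.
1/(A₁E₁) + 1/(A₂E₂) = 1/(1975×200×10³) + 1/(900×44×10³) = 2.778×10⁻⁸ N⁻¹.
P = 0.00271 / 2.778×10⁻⁸ = 97560 N = 97.56 kN.
σ_{magnesium alloy} = P/A₂ = 97560/900 = 108.4 MPa, tensile.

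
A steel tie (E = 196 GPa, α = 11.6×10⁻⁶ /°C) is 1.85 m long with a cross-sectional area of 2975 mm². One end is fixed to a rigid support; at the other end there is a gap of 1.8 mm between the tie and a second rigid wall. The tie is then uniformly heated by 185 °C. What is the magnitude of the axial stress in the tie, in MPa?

σ ≈ 230 MPa (compressive)

Unrestrained expansion: δ_free = αΔT L = 11.6×10⁻⁶ × 185 × 1850 = 3.97 mm.
The gap closes (δ_free > 1.8 mm) and the wall then resists a further 3.97 − 1.8 = 2.17 mm of expansion.
That suppressed elongation corresponds to σ = E·Δ/L = 196×10³ × 2.17/1850 = 229.9 MPa.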